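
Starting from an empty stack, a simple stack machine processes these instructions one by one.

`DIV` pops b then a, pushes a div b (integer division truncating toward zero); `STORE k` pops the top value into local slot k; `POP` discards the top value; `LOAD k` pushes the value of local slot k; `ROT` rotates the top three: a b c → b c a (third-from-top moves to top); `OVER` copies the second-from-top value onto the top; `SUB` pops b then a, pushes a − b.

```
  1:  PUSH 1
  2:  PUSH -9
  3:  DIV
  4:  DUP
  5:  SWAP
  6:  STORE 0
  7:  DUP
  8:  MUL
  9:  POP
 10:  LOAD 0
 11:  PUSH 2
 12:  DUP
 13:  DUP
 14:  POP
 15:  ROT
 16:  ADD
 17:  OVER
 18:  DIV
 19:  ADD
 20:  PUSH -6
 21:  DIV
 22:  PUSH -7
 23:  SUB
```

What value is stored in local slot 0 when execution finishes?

PUSH 1   [1]
PUSH -9  [1, -9]
DIV      [0]
DUP      [0, 0]
SWAP     [0, 0]
STORE 0  [0]
DUP      [0, 0]
MUL      [0]
POP      []
LOAD 0   [0]
PUSH 2   [0, 2]
DUP      [0, 2, 2]
DUP      [0, 2, 2, 2]
POP      [0, 2, 2]
ROT      [2, 2, 0]
ADD      [2, 2]
OVER     [2, 2, 2]
DIV      [2, 1]
ADD      [3]
PUSH -6  [3, -6]
DIV      [0]
PUSH -7  [0, -7]
SUB      [7]

0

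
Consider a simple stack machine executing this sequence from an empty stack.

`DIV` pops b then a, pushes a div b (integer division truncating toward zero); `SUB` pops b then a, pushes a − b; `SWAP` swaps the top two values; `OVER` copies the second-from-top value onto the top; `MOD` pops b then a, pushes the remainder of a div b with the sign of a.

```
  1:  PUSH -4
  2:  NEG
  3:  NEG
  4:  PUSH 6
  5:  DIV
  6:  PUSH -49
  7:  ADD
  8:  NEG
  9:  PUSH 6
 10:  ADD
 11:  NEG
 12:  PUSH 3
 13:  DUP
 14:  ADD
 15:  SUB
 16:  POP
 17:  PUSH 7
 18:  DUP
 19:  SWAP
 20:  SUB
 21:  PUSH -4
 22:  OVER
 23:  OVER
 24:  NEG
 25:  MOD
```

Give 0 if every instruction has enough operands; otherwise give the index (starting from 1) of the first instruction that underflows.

0

PUSH -4  → [-4]
NEG      → [4]
NEG      → [-4]
PUSH 6   → [-4, 6]
DIV      → [0]
PUSH -49 → [0, -49]
ADD      → [-49]
NEG      → [49]
PUSH 6   → [49, 6]
ADD      → [55]
NEG      → [-55]
PUSH 3   → [-55, 3]
DUP      → [-55, 3, 3]
ADD      → [-55, 6]
SUB      → [-61]
POP      → []
PUSH 7   → [7]
DUP      → [7, 7]
SWAP     → [7, 7]
SUB      → [0]
PUSH -4  → [0, -4]
OVER     → [0, -4, 0]
OVER     → [0, -4, 0, -4]
NEG      → [0, -4, 0, 4]
MOD      → [0, -4, 0]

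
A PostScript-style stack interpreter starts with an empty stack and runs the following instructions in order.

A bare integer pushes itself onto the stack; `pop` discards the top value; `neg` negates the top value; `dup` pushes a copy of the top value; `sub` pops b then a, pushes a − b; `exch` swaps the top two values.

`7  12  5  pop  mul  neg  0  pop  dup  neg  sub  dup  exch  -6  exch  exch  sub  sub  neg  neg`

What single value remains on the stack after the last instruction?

7    → 7
12   → 7 12
5    → 7 12 5
pop  → 7 12
mul  → 84
neg  → -84
0    → -84 0
pop  → -84
dup  → -84 -84
neg  → -84 84
sub  → -168
dup  → -168 -168
exch → -168 -168
-6   → -168 -168 -6
exch → -168 -6 -168
exch → -168 -168 -6
sub  → -168 -162
sub  → -6
neg  → 6
neg  → -6

-6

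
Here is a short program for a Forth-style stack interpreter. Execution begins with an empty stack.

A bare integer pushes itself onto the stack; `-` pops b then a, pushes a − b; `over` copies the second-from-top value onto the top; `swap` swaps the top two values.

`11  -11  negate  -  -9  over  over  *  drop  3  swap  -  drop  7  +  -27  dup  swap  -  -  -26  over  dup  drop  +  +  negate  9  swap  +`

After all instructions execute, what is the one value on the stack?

21

11      11
-11     11 -11
negate  11 11
-       0
-9      0 -9
over    0 -9 0
over    0 -9 0 -9
*       0 -9 0
drop    0 -9
3       0 -9 3
swap    0 3 -9
-       0 12
drop    0
7       0 7
+       7
-27     7 -27
dup     7 -27 -27
swap    7 -27 -27
-       7 0
-       7
-26     7 -26
over    7 -26 7
dup     7 -26 7 7
drop    7 -26 7
+       7 -19
+       -12
negate  12
9       12 9
swap    9 12
+       21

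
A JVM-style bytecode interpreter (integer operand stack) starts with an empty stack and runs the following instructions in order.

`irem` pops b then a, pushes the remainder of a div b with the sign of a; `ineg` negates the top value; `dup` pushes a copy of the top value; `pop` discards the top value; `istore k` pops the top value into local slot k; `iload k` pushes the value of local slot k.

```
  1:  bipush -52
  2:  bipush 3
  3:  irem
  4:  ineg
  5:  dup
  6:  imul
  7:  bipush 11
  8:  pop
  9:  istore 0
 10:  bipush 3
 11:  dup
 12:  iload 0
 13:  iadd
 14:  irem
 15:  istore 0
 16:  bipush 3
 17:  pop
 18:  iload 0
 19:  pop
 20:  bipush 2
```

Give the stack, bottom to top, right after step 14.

[3]

bipush -52  -52
bipush 3    -52 3
irem        -1
ineg        1
dup         1 1
imul        1
bipush 11   1 11
pop         1
istore 0    (empty)
bipush 3    3
dup         3 3
iload 0     3 3 1
iadd        3 4
irem        3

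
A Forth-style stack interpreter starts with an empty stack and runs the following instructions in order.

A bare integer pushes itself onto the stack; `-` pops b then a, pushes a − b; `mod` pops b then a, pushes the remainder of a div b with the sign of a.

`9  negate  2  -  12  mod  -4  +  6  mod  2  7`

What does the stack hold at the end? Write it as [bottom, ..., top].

9       9
negate  -9
2       -9 2
-       -11
12      -11 12
mod     -11
-4      -11 -4
+       -15
6       -15 6
mod     -3
2       -3 2
7       -3 2 7

[-3, 2, 7]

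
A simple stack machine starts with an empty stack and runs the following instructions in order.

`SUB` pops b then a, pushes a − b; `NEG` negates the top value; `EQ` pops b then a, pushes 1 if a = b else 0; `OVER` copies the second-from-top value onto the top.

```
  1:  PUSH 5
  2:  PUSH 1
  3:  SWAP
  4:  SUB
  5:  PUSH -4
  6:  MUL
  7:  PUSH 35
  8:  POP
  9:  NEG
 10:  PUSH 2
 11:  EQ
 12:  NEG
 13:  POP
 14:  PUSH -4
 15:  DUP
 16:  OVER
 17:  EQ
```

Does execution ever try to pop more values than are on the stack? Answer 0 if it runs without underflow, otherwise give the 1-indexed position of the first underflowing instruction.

PUSH 5  -> 5
PUSH 1  -> 5 1
SWAP    -> 1 5
SUB     -> -4
PUSH -4 -> -4 -4
MUL     -> 16
PUSH 35 -> 16 35
POP     -> 16
NEG     -> -16
PUSH 2  -> -16 2
EQ      -> 0
NEG     -> 0
POP     -> (empty)
PUSH -4 -> -4
DUP     -> -4 -4
OVER    -> -4 -4 -4
EQ      -> -4 1

0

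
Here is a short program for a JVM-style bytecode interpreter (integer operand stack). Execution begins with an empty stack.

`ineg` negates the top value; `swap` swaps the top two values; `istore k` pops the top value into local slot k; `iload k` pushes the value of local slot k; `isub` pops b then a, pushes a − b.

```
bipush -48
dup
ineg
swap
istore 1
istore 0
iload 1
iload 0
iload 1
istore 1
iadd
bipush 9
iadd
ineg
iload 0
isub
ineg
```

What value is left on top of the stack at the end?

57

bipush -48 : [-48]
dup        : [-48, -48]
ineg       : [-48, 48]
swap       : [48, -48]
istore 1   : [48]
istore 0   : []
iload 1    : [-48]
iload 0    : [-48, 48]
iload 1    : [-48, 48, -48]
istore 1   : [-48, 48]
iadd       : [0]
bipush 9   : [0, 9]
iadd       : [9]
ineg       : [-9]
iload 0    : [-9, 48]
isub       : [-57]
ineg       : [57]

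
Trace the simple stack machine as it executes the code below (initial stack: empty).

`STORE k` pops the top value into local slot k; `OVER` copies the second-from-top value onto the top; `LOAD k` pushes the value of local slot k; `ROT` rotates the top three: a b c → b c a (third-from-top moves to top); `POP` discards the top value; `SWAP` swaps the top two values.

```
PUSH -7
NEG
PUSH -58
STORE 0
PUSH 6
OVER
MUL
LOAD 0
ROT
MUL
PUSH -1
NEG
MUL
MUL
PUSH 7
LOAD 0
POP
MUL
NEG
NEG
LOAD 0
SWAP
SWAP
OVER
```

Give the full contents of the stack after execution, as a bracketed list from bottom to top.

[-119364, -58, -119364]

PUSH -7  -> [-7]
NEG      -> [7]
PUSH -58 -> [7, -58]
STORE 0  -> [7]
PUSH 6   -> [7, 6]
OVER     -> [7, 6, 7]
MUL      -> [7, 42]
LOAD 0   -> [7, 42, -58]
ROT      -> [42, -58, 7]
MUL      -> [42, -406]
PUSH -1  -> [42, -406, -1]
NEG      -> [42, -406, 1]
MUL      -> [42, -406]
MUL      -> [-17052]
PUSH 7   -> [-17052, 7]
LOAD 0   -> [-17052, 7, -58]
POP      -> [-17052, 7]
MUL      -> [-119364]
NEG      -> [119364]
NEG      -> [-119364]
LOAD 0   -> [-119364, -58]
SWAP     -> [-58, -119364]
SWAP     -> [-119364, -58]
OVER     -> [-119364, -58, -119364]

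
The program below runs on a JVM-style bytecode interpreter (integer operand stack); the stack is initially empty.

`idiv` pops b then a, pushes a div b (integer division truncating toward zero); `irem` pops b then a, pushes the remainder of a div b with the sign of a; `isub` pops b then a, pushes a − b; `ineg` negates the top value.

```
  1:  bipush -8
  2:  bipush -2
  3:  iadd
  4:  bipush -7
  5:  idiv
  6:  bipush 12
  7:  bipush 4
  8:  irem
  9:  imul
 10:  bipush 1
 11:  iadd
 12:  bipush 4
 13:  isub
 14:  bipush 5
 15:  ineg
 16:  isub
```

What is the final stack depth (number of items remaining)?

bipush -8 → -8
bipush -2 → -8 -2
iadd      → -10
bipush -7 → -10 -7
idiv      → 1
bipush 12 → 1 12
bipush 4  → 1 12 4
irem      → 1 0
imul      → 0
bipush 1  → 0 1
iadd      → 1
bipush 4  → 1 4
isub      → -3
bipush 5  → -3 5
ineg      → -3 -5
isub      → 2

1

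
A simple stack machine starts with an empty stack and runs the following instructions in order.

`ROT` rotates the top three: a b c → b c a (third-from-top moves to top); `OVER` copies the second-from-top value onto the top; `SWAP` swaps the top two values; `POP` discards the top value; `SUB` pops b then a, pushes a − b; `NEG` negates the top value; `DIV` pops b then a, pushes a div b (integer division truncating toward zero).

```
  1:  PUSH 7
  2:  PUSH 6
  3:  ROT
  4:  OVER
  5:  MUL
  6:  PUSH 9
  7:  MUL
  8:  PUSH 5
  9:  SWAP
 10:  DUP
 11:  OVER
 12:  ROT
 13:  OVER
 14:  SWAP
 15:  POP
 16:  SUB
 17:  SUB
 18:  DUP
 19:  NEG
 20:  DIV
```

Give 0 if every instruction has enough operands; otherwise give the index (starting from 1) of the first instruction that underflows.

3

PUSH 7 : 7
PUSH 6 : 7 6
ROT  — needs 3 operands, stack has 2 → underflow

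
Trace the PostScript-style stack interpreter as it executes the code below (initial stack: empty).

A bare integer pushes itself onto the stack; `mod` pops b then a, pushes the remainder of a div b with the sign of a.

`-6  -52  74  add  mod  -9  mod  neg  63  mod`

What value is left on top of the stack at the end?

6

-6   -6
-52  -6 -52
74   -6 -52 74
add  -6 22
mod  -6
-9   -6 -9
mod  -6
neg  6
63   6 63
mod  6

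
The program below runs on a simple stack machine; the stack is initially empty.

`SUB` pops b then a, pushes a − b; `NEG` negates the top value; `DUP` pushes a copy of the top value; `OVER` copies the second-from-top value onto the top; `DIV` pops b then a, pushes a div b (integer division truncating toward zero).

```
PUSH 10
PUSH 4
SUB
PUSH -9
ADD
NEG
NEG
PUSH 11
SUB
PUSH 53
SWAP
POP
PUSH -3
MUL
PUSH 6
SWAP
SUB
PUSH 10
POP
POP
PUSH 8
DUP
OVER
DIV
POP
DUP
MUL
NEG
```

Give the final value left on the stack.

-64

PUSH 10 : 10
PUSH 4  : 10 4
SUB     : 6
PUSH -9 : 6 -9
ADD     : -3
NEG     : 3
NEG     : -3
PUSH 11 : -3 11
SUB     : -14
PUSH 53 : -14 53
SWAP    : 53 -14
POP     : 53
PUSH -3 : 53 -3
MUL     : -159
PUSH 6  : -159 6
SWAP    : 6 -159
SUB     : 165
PUSH 10 : 165 10
POP     : 165
POP     : (empty)
PUSH 8  : 8
DUP     : 8 8
OVER    : 8 8 8
DIV     : 8 1
POP     : 8
DUP     : 8 8
MUL     : 64
NEG     : -64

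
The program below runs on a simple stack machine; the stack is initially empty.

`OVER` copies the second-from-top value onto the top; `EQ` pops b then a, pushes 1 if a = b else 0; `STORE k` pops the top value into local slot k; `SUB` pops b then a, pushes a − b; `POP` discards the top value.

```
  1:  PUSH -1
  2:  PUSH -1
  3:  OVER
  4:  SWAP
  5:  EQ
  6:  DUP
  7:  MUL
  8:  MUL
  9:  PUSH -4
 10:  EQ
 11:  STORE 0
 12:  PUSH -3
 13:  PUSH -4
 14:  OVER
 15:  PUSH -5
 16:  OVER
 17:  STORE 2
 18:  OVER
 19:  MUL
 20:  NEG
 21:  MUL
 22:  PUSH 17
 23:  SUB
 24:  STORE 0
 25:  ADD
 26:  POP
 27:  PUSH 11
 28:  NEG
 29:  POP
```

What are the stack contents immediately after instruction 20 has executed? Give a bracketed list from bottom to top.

PUSH -1 : [-1]
PUSH -1 : [-1, -1]
OVER    : [-1, -1, -1]
SWAP    : [-1, -1, -1]
EQ      : [-1, 1]
DUP     : [-1, 1, 1]
MUL     : [-1, 1]
MUL     : [-1]
PUSH -4 : [-1, -4]
EQ      : [0]
STORE 0 : []
PUSH -3 : [-3]
PUSH -4 : [-3, -4]
OVER    : [-3, -4, -3]
PUSH -5 : [-3, -4, -3, -5]
OVER    : [-3, -4, -3, -5, -3]
STORE 2 : [-3, -4, -3, -5]
OVER    : [-3, -4, -3, -5, -3]
MUL     : [-3, -4, -3, 15]
NEG     : [-3, -4, -3, -15]

[-3, -4, -3, -15]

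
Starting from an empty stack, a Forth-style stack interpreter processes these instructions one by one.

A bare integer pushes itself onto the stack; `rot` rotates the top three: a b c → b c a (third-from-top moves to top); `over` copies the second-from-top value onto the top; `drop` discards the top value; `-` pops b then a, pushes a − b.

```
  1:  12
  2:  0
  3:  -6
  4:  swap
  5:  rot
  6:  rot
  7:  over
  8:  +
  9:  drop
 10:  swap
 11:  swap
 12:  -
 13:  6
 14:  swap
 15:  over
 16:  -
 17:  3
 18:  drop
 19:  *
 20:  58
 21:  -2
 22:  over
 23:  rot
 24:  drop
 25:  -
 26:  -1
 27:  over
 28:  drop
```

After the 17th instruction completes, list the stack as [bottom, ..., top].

12   : [12]
0    : [12, 0]
-6   : [12, 0, -6]
swap : [12, -6, 0]
rot  : [-6, 0, 12]
rot  : [0, 12, -6]
over : [0, 12, -6, 12]
+    : [0, 12, 6]
drop : [0, 12]
swap : [12, 0]
swap : [0, 12]
-    : [-12]
6    : [-12, 6]
swap : [6, -12]
over : [6, -12, 6]
-    : [6, -18]
3    : [6, -18, 3]

[6, -18, 3]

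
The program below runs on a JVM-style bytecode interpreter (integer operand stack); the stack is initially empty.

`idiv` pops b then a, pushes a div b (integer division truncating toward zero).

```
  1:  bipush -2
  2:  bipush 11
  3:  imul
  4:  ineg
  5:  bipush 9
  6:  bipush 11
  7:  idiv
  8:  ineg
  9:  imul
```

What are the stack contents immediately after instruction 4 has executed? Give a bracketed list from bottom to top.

[22]

bipush -2 -> [-2]
bipush 11 -> [-2, 11]
imul      -> [-22]
ineg      -> [22]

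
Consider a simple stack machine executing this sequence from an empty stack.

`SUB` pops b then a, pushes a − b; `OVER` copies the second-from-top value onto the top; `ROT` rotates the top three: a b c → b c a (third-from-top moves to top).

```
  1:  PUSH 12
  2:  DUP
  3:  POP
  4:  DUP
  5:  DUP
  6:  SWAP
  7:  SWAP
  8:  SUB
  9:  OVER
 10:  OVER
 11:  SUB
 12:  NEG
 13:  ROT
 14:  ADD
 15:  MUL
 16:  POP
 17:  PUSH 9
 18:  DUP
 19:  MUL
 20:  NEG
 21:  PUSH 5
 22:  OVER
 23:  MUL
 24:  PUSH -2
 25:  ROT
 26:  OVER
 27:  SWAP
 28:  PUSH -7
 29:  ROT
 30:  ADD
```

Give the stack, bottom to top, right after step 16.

PUSH 12 → 12
DUP     → 12 12
POP     → 12
DUP     → 12 12
DUP     → 12 12 12
SWAP    → 12 12 12
SWAP    → 12 12 12
SUB     → 12 0
OVER    → 12 0 12
OVER    → 12 0 12 0
SUB     → 12 0 12
NEG     → 12 0 -12
ROT     → 0 -12 12
ADD     → 0 0
MUL     → 0
POP     → (empty)

[]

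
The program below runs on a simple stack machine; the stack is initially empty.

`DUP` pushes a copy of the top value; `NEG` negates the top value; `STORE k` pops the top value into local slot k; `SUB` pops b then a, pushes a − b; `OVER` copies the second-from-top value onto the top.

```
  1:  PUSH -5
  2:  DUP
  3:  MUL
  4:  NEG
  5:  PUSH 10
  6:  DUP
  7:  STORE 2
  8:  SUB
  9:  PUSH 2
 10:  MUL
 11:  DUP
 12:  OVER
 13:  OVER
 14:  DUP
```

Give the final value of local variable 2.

10

PUSH -5 -> -5
DUP     -> -5 -5
MUL     -> 25
NEG     -> -25
PUSH 10 -> -25 10
DUP     -> -25 10 10
STORE 2 -> -25 10
SUB     -> -35
PUSH 2  -> -35 2
MUL     -> -70
DUP     -> -70 -70
OVER    -> -70 -70 -70
OVER    -> -70 -70 -70 -70
DUP     -> -70 -70 -70 -70 -70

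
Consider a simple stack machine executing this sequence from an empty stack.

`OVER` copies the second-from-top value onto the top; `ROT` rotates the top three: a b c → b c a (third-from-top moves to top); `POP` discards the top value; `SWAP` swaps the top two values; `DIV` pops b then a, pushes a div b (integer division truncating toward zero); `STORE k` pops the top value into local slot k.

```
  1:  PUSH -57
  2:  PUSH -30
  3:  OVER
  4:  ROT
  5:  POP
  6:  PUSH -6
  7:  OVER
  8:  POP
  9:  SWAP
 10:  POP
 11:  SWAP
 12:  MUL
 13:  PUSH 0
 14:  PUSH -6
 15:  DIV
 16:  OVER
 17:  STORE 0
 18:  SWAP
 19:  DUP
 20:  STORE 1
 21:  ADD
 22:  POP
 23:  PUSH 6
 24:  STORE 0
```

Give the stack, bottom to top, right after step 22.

[]

PUSH -57 -> -57
PUSH -30 -> -57 -30
OVER     -> -57 -30 -57
ROT      -> -30 -57 -57
POP      -> -30 -57
PUSH -6  -> -30 -57 -6
OVER     -> -30 -57 -6 -57
POP      -> -30 -57 -6
SWAP     -> -30 -6 -57
POP      -> -30 -6
SWAP     -> -6 -30
MUL      -> 180
PUSH 0   -> 180 0
PUSH -6  -> 180 0 -6
DIV      -> 180 0
OVER     -> 180 0 180
STORE 0  -> 180 0
SWAP     -> 0 180
DUP      -> 0 180 180
STORE 1  -> 0 180
ADD      -> 180
POP      -> (empty)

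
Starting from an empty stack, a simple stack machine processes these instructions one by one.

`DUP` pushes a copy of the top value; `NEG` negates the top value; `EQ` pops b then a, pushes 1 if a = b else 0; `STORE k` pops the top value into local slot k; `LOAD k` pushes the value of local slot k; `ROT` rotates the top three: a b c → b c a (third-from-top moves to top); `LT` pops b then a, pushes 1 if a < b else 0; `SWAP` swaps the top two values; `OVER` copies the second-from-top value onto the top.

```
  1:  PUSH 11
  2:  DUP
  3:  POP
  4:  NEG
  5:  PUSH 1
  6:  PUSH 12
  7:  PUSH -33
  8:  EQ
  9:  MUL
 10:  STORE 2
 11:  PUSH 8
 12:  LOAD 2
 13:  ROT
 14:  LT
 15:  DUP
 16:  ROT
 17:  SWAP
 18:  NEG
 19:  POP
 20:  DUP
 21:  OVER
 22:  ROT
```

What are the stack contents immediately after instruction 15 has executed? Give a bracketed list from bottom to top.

PUSH 11  : 11
DUP      : 11 11
POP      : 11
NEG      : -11
PUSH 1   : -11 1
PUSH 12  : -11 1 12
PUSH -33 : -11 1 12 -33
EQ       : -11 1 0
MUL      : -11 0
STORE 2  : -11
PUSH 8   : -11 8
LOAD 2   : -11 8 0
ROT      : 8 0 -11
LT       : 8 0
DUP      : 8 0 0

[8, 0, 0]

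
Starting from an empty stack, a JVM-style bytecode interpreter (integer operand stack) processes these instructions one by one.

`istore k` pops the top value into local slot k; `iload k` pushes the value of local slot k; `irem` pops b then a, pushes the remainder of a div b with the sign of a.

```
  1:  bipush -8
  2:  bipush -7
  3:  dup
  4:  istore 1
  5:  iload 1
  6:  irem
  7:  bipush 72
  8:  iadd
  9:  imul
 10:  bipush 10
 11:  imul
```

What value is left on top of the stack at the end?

bipush -8 → -8
bipush -7 → -8 -7
dup       → -8 -7 -7
istore 1  → -8 -7
iload 1   → -8 -7 -7
irem      → -8 0
bipush 72 → -8 0 72
iadd      → -8 72
imul      → -576
bipush 10 → -576 10
imul      → -5760

-5760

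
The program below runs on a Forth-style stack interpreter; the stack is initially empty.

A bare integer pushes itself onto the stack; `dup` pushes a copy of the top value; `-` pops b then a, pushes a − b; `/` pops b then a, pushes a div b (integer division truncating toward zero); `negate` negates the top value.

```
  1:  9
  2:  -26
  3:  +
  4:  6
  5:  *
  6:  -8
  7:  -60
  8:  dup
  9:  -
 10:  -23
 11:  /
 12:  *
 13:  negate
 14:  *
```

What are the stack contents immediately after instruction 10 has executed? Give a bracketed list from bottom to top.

9   : [9]
-26 : [9, -26]
+   : [-17]
6   : [-17, 6]
*   : [-102]
-8  : [-102, -8]
-60 : [-102, -8, -60]
dup : [-102, -8, -60, -60]
-   : [-102, -8, 0]
-23 : [-102, -8, 0, -23]

[-102, -8, 0, -23]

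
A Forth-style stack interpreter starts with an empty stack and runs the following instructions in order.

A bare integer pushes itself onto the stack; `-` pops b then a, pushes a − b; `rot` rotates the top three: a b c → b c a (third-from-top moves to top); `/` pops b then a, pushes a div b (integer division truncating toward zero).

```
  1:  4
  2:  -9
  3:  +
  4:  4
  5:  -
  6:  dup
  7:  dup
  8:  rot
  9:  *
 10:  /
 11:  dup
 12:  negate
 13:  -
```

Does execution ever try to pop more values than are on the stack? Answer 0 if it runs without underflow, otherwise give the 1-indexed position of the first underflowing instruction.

0

4       4
-9      4 -9
+       -5
4       -5 4
-       -9
dup     -9 -9
dup     -9 -9 -9
rot     -9 -9 -9
*       -9 81
/       0
dup     0 0
negate  0 0
-       0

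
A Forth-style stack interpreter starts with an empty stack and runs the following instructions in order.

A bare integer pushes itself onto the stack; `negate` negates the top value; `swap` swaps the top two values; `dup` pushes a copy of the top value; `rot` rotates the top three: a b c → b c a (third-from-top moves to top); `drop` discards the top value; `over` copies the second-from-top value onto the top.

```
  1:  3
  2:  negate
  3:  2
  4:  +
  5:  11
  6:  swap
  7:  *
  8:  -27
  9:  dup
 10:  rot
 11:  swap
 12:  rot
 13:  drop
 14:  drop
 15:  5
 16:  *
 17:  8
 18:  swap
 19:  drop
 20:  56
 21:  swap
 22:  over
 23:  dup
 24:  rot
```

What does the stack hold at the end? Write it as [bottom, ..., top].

[56, 56, 56, 8]

3      → [3]
negate → [-3]
2      → [-3, 2]
+      → [-1]
11     → [-1, 11]
swap   → [11, -1]
*      → [-11]
-27    → [-11, -27]
dup    → [-11, -27, -27]
rot    → [-27, -27, -11]
swap   → [-27, -11, -27]
rot    → [-11, -27, -27]
drop   → [-11, -27]
drop   → [-11]
5      → [-11, 5]
*      → [-55]
8      → [-55, 8]
swap   → [8, -55]
drop   → [8]
56     → [8, 56]
swap   → [56, 8]
over   → [56, 8, 56]
dup    → [56, 8, 56, 56]
rot    → [56, 56, 56, 8]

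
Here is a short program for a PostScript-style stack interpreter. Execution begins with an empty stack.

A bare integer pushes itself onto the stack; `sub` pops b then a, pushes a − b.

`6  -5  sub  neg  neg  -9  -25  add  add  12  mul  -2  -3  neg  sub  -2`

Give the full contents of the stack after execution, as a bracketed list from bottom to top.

[-276, -5, -2]

6   → 6
-5  → 6 -5
sub → 11
neg → -11
neg → 11
-9  → 11 -9
-25 → 11 -9 -25
add → 11 -34
add → -23
12  → -23 12
mul → -276
-2  → -276 -2
-3  → -276 -2 -3
neg → -276 -2 3
sub → -276 -5
-2  → -276 -5 -2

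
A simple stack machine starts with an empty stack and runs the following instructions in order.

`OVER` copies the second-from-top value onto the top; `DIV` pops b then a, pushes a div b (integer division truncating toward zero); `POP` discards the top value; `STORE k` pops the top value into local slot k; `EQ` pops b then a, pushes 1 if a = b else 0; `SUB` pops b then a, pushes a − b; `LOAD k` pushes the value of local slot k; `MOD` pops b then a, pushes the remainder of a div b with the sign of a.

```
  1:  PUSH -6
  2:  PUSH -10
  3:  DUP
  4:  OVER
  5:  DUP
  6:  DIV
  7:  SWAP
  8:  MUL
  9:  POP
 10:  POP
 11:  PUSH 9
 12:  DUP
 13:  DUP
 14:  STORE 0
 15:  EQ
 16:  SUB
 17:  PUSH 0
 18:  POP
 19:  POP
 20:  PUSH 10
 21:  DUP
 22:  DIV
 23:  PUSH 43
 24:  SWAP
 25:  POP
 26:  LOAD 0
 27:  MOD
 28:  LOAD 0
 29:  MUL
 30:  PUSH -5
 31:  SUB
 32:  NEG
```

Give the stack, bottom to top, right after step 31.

PUSH -6  → -6
PUSH -10 → -6 -10
DUP      → -6 -10 -10
OVER     → -6 -10 -10 -10
DUP      → -6 -10 -10 -10 -10
DIV      → -6 -10 -10 1
SWAP     → -6 -10 1 -10
MUL      → -6 -10 -10
POP      → -6 -10
POP      → -6
PUSH 9   → -6 9
DUP      → -6 9 9
DUP      → -6 9 9 9
STORE 0  → -6 9 9
EQ       → -6 1
SUB      → -7
PUSH 0   → -7 0
POP      → -7
POP      → (empty)
PUSH 10  → 10
DUP      → 10 10
DIV      → 1
PUSH 43  → 1 43
SWAP     → 43 1
POP      → 43
LOAD 0   → 43 9
MOD      → 7
LOAD 0   → 7 9
MUL      → 63
PUSH -5  → 63 -5
SUB      → 68

[68]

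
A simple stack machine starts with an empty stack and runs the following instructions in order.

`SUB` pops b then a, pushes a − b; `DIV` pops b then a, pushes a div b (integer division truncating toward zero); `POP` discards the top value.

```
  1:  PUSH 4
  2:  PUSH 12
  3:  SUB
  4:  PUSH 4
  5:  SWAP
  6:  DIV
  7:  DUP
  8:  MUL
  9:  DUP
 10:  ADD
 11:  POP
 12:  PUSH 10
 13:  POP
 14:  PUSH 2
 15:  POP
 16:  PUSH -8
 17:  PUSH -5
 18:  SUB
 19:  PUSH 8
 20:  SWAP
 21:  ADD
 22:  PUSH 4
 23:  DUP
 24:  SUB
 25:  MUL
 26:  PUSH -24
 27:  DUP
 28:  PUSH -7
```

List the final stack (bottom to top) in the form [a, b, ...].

PUSH 4   → 4
PUSH 12  → 4 12
SUB      → -8
PUSH 4   → -8 4
SWAP     → 4 -8
DIV      → 0
DUP      → 0 0
MUL      → 0
DUP      → 0 0
ADD      → 0
POP      → (empty)
PUSH 10  → 10
POP      → (empty)
PUSH 2   → 2
POP      → (empty)
PUSH -8  → -8
PUSH -5  → -8 -5
SUB      → -3
PUSH 8   → -3 8
SWAP     → 8 -3
ADD      → 5
PUSH 4   → 5 4
DUP      → 5 4 4
SUB      → 5 0
MUL      → 0
PUSH -24 → 0 -24
DUP      → 0 -24 -24
PUSH -7  → 0 -24 -24 -7

[0, -24, -24, -7]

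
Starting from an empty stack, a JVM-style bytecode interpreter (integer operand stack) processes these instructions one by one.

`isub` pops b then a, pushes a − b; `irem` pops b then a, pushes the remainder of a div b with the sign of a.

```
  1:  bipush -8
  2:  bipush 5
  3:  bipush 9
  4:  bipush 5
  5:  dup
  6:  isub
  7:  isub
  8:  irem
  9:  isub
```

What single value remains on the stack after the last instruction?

bipush -8 -> -8
bipush 5  -> -8 5
bipush 9  -> -8 5 9
bipush 5  -> -8 5 9 5
dup       -> -8 5 9 5 5
isub      -> -8 5 9 0
isub      -> -8 5 9
irem      -> -8 5
isub      -> -13

-13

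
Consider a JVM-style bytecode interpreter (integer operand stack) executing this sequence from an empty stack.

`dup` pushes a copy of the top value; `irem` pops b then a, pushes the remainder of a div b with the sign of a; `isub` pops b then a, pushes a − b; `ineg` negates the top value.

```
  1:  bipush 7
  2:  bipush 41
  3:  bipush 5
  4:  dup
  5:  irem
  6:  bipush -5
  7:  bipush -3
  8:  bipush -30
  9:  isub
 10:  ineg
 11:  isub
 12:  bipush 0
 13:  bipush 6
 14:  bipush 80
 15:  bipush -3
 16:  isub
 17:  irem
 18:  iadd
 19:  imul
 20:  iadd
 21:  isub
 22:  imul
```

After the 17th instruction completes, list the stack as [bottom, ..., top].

bipush 7    [7]
bipush 41   [7, 41]
bipush 5    [7, 41, 5]
dup         [7, 41, 5, 5]
irem        [7, 41, 0]
bipush -5   [7, 41, 0, -5]
bipush -3   [7, 41, 0, -5, -3]
bipush -30  [7, 41, 0, -5, -3, -30]
isub        [7, 41, 0, -5, 27]
ineg        [7, 41, 0, -5, -27]
isub        [7, 41, 0, 22]
bipush 0    [7, 41, 0, 22, 0]
bipush 6    [7, 41, 0, 22, 0, 6]
bipush 80   [7, 41, 0, 22, 0, 6, 80]
bipush -3   [7, 41, 0, 22, 0, 6, 80, -3]
isub        [7, 41, 0, 22, 0, 6, 83]
irem        [7, 41, 0, 22, 0, 6]

[7, 41, 0, 22, 0, 6]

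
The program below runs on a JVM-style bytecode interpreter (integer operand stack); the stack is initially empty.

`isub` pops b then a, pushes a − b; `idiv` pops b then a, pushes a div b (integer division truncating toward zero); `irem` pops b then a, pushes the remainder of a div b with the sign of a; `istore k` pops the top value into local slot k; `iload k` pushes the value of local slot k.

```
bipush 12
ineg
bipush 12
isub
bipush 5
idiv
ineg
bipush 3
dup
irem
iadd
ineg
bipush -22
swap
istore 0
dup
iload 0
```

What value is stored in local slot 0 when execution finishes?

bipush 12   [12]
ineg        [-12]
bipush 12   [-12, 12]
isub        [-24]
bipush 5    [-24, 5]
idiv        [-4]
ineg        [4]
bipush 3    [4, 3]
dup         [4, 3, 3]
irem        [4, 0]
iadd        [4]
ineg        [-4]
bipush -22  [-4, -22]
swap        [-22, -4]
istore 0    [-22]
dup         [-22, -22]
iload 0     [-22, -22, -4]

-4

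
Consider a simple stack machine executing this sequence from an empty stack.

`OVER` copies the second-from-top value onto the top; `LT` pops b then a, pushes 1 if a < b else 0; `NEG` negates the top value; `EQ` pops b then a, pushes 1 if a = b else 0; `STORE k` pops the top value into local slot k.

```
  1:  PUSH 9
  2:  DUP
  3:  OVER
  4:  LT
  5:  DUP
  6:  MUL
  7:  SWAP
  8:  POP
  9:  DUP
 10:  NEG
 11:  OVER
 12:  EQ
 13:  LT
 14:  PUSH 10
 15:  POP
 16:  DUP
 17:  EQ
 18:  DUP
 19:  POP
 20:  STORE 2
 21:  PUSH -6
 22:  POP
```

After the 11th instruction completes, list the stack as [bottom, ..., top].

PUSH 9 -> 9
DUP    -> 9 9
OVER   -> 9 9 9
LT     -> 9 0
DUP    -> 9 0 0
MUL    -> 9 0
SWAP   -> 0 9
POP    -> 0
DUP    -> 0 0
NEG    -> 0 0
OVER   -> 0 0 0

[0, 0, 0]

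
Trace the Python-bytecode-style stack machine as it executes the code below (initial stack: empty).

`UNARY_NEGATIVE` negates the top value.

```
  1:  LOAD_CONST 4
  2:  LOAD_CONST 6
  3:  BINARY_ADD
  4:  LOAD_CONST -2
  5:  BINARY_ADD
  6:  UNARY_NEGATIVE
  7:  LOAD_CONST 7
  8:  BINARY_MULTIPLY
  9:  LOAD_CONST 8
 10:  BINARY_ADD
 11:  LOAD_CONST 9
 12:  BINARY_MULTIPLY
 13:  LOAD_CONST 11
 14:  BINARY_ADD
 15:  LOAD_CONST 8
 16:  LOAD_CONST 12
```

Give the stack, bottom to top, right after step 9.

LOAD_CONST 4    -> [4]
LOAD_CONST 6    -> [4, 6]
BINARY_ADD      -> [10]
LOAD_CONST -2   -> [10, -2]
BINARY_ADD      -> [8]
UNARY_NEGATIVE  -> [-8]
LOAD_CONST 7    -> [-8, 7]
BINARY_MULTIPLY -> [-56]
LOAD_CONST 8    -> [-56, 8]

[-56, 8]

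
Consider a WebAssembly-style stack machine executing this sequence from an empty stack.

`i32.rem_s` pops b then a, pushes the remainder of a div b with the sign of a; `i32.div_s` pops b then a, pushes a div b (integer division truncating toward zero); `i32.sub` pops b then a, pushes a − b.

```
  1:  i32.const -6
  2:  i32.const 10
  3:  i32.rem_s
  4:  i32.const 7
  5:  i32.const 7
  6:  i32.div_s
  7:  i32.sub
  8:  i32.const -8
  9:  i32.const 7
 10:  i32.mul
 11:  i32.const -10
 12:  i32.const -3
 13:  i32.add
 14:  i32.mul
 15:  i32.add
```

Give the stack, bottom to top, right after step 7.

[-7]

i32.const -6 → [-6]
i32.const 10 → [-6, 10]
i32.rem_s    → [-6]
i32.const 7  → [-6, 7]
i32.const 7  → [-6, 7, 7]
i32.div_s    → [-6, 1]
i32.sub      → [-7]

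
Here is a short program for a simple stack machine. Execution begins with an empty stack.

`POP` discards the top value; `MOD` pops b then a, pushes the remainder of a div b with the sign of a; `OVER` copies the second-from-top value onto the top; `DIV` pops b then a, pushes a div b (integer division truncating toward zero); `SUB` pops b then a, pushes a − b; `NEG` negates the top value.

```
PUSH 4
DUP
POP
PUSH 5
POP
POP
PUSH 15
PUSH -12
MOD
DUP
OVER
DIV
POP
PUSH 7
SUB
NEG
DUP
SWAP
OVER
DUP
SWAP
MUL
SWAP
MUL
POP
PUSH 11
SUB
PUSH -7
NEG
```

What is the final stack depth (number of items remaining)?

PUSH 4   : [4]
DUP      : [4, 4]
POP      : [4]
PUSH 5   : [4, 5]
POP      : [4]
POP      : []
PUSH 15  : [15]
PUSH -12 : [15, -12]
MOD      : [3]
DUP      : [3, 3]
OVER     : [3, 3, 3]
DIV      : [3, 1]
POP      : [3]
PUSH 7   : [3, 7]
SUB      : [-4]
NEG      : [4]
DUP      : [4, 4]
SWAP     : [4, 4]
OVER     : [4, 4, 4]
DUP      : [4, 4, 4, 4]
SWAP     : [4, 4, 4, 4]
MUL      : [4, 4, 16]
SWAP     : [4, 16, 4]
MUL      : [4, 64]
POP      : [4]
PUSH 11  : [4, 11]
SUB      : [-7]
PUSH -7  : [-7, -7]
NEG      : [-7, 7]

2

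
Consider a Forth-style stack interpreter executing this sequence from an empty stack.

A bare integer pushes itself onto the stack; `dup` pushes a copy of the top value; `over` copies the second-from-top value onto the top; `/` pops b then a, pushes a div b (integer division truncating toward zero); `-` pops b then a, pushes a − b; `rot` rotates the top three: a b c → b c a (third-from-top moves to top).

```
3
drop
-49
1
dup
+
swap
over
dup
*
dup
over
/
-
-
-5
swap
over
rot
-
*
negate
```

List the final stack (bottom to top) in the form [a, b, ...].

[2, 0]

3       3
drop    (empty)
-49     -49
1       -49 1
dup     -49 1 1
+       -49 2
swap    2 -49
over    2 -49 2
dup     2 -49 2 2
*       2 -49 4
dup     2 -49 4 4
over    2 -49 4 4 4
/       2 -49 4 1
-       2 -49 3
-       2 -52
-5      2 -52 -5
swap    2 -5 -52
over    2 -5 -52 -5
rot     2 -52 -5 -5
-       2 -52 0
*       2 0
negate  2 0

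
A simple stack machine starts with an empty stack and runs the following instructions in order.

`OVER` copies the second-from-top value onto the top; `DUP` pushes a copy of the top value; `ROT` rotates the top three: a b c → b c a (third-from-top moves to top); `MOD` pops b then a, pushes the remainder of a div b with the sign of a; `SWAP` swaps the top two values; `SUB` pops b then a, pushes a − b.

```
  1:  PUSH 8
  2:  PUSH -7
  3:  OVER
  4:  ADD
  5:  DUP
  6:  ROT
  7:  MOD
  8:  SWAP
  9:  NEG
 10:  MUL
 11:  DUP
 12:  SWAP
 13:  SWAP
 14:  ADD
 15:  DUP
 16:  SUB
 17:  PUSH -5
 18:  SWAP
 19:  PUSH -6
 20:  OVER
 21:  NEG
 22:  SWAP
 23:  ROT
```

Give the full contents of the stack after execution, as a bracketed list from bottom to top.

PUSH 8  : 8
PUSH -7 : 8 -7
OVER    : 8 -7 8
ADD     : 8 1
DUP     : 8 1 1
ROT     : 1 1 8
MOD     : 1 1
SWAP    : 1 1
NEG     : 1 -1
MUL     : -1
DUP     : -1 -1
SWAP    : -1 -1
SWAP    : -1 -1
ADD     : -2
DUP     : -2 -2
SUB     : 0
PUSH -5 : 0 -5
SWAP    : -5 0
PUSH -6 : -5 0 -6
OVER    : -5 0 -6 0
NEG     : -5 0 -6 0
SWAP    : -5 0 0 -6
ROT     : -5 0 -6 0

[-5, 0, -6, 0]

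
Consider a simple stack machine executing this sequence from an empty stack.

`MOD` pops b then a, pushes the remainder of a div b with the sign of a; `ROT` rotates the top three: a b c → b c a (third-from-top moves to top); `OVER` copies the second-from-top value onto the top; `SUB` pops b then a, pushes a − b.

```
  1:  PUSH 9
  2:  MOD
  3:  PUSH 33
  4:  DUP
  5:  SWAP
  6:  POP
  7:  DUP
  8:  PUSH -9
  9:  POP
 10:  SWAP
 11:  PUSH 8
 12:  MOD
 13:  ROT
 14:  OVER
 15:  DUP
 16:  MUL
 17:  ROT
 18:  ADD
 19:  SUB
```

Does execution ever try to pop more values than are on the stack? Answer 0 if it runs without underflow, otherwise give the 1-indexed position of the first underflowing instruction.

2

PUSH 9 → [9]
MOD  — needs 2 operands, stack has 1 → underflow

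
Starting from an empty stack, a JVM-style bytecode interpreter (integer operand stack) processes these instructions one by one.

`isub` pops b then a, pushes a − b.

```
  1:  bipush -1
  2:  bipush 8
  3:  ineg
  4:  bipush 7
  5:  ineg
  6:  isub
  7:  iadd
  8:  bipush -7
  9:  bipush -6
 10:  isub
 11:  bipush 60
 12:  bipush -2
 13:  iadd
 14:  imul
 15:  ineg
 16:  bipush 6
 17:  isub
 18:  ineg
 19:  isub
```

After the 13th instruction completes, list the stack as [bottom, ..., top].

[-2, -1, 58]

bipush -1 → -1
bipush 8  → -1 8
ineg      → -1 -8
bipush 7  → -1 -8 7
ineg      → -1 -8 -7
isub      → -1 -1
iadd      → -2
bipush -7 → -2 -7
bipush -6 → -2 -7 -6
isub      → -2 -1
bipush 60 → -2 -1 60
bipush -2 → -2 -1 60 -2
iadd      → -2 -1 58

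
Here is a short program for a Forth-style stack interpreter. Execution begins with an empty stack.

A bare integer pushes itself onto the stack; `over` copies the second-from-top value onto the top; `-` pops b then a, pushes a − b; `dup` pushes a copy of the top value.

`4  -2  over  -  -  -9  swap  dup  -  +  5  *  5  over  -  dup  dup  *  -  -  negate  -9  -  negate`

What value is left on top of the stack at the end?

4      : 4
-2     : 4 -2
over   : 4 -2 4
-      : 4 -6
-      : 10
-9     : 10 -9
swap   : -9 10
dup    : -9 10 10
-      : -9 0
+      : -9
5      : -9 5
*      : -45
5      : -45 5
over   : -45 5 -45
-      : -45 50
dup    : -45 50 50
dup    : -45 50 50 50
*      : -45 50 2500
-      : -45 -2450
-      : 2405
negate : -2405
-9     : -2405 -9
-      : -2396
negate : 2396

2396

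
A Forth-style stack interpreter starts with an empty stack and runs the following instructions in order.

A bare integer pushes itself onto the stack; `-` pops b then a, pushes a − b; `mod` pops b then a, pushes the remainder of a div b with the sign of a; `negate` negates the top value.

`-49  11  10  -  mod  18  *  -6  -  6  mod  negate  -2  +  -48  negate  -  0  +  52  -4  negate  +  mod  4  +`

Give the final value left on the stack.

-49    → -49
11     → -49 11
10     → -49 11 10
-      → -49 1
mod    → 0
18     → 0 18
*      → 0
-6     → 0 -6
-      → 6
6      → 6 6
mod    → 0
negate → 0
-2     → 0 -2
+      → -2
-48    → -2 -48
negate → -2 48
-      → -50
0      → -50 0
+      → -50
52     → -50 52
-4     → -50 52 -4
negate → -50 52 4
+      → -50 56
mod    → -50
4      → -50 4
+      → -46

-46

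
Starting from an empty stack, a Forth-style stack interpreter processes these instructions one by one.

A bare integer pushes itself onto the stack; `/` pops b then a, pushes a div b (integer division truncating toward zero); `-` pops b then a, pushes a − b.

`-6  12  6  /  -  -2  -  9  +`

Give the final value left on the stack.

3

-6 → [-6]
12 → [-6, 12]
6  → [-6, 12, 6]
/  → [-6, 2]
-  → [-8]
-2 → [-8, -2]
-  → [-6]
9  → [-6, 9]
+  → [3]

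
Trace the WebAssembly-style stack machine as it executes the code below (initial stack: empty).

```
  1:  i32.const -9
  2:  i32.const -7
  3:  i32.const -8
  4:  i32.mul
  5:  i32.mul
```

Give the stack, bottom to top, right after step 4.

[-9, 56]

i32.const -9 : [-9]
i32.const -7 : [-9, -7]
i32.const -8 : [-9, -7, -8]
i32.mul      : [-9, 56]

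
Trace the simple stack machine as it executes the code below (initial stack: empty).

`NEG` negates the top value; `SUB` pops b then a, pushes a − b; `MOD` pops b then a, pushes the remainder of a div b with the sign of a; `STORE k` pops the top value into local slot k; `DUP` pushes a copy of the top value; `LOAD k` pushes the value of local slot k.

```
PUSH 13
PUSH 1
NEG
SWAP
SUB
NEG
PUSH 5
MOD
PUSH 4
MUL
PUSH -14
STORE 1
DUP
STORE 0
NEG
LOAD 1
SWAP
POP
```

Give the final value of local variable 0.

16

PUSH 13  -> 13
PUSH 1   -> 13 1
NEG      -> 13 -1
SWAP     -> -1 13
SUB      -> -14
NEG      -> 14
PUSH 5   -> 14 5
MOD      -> 4
PUSH 4   -> 4 4
MUL      -> 16
PUSH -14 -> 16 -14
STORE 1  -> 16
DUP      -> 16 16
STORE 0  -> 16
NEG      -> -16
LOAD 1   -> -16 -14
SWAP     -> -14 -16
POP      -> -14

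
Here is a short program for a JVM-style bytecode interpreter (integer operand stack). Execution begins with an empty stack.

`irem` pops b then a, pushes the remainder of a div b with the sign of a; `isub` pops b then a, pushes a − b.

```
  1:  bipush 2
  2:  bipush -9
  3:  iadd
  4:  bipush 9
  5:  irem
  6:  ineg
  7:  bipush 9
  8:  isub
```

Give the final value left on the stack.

bipush 2   2
bipush -9  2 -9
iadd       -7
bipush 9   -7 9
irem       -7
ineg       7
bipush 9   7 9
isub       -2

-2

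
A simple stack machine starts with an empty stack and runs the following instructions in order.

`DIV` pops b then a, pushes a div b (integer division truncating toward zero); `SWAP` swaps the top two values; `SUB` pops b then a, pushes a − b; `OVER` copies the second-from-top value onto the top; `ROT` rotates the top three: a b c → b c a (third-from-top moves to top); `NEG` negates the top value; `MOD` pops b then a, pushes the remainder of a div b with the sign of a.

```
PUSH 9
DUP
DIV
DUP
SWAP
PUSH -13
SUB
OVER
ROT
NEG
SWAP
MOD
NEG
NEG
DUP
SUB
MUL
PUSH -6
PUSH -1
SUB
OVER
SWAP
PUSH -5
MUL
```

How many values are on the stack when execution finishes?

PUSH 9   -> 9
DUP      -> 9 9
DIV      -> 1
DUP      -> 1 1
SWAP     -> 1 1
PUSH -13 -> 1 1 -13
SUB      -> 1 14
OVER     -> 1 14 1
ROT      -> 14 1 1
NEG      -> 14 1 -1
SWAP     -> 14 -1 1
MOD      -> 14 0
NEG      -> 14 0
NEG      -> 14 0
DUP      -> 14 0 0
SUB      -> 14 0
MUL      -> 0
PUSH -6  -> 0 -6
PUSH -1  -> 0 -6 -1
SUB      -> 0 -5
OVER     -> 0 -5 0
SWAP     -> 0 0 -5
PUSH -5  -> 0 0 -5 -5
MUL      -> 0 0 25

3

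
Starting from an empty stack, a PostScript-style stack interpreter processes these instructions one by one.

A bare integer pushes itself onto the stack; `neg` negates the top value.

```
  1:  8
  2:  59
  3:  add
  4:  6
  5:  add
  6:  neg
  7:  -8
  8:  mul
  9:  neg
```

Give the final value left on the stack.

-584

8    8
59   8 59
add  67
6    67 6
add  73
neg  -73
-8   -73 -8
mul  584
neg  -584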